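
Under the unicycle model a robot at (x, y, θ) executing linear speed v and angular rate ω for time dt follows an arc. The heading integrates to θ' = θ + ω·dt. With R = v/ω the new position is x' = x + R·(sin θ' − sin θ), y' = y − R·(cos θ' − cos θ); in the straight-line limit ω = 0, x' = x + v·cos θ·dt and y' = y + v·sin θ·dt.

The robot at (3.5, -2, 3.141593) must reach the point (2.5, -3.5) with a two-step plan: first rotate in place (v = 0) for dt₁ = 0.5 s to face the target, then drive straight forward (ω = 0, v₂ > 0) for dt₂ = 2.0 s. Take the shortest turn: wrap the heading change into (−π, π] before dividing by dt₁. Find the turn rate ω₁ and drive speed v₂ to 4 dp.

ω₁ = 1.9656, v₂ = 0.9014

heading to target = atan2(-3.5−-2, 2.5−3.5) = -2.1588
Δθ = wrap(-2.1588 − 3.1416) = 0.9828; ω₁ = Δθ/dt₁ = 1.9656
distance = √((2.5−3.5)² + (-3.5−-2)²) = 1.8028; v₂ = distance/dt₂ = 0.9014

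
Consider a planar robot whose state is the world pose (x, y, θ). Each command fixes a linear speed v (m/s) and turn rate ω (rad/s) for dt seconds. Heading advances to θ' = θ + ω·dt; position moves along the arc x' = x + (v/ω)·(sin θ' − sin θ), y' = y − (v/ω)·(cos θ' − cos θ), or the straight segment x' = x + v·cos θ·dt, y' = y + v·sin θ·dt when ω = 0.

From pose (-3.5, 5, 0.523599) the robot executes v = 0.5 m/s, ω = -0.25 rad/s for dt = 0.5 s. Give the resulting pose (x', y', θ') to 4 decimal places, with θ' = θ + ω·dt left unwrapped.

(-3.2763, 5.1112, 0.3986)

θ' = 0.5236 + -0.25·0.5 = 0.3986
R = v/ω = 0.5/-0.25 = -2.0000
x' = -3.5 + -2.0000·(sin 0.3986 − sin 0.5236) = -3.2763
y' = 5 − -2.0000·(cos 0.3986 − cos 0.5236) = 5.1112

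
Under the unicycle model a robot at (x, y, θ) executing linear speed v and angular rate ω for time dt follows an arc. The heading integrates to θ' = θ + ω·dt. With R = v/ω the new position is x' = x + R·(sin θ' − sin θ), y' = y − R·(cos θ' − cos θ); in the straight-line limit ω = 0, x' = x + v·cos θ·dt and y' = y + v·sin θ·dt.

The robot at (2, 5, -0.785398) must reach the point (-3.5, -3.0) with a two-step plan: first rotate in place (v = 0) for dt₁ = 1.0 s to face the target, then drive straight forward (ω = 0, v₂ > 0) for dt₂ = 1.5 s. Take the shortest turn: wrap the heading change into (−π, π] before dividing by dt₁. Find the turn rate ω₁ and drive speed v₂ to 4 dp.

heading to target = atan2(-3−5, -3.5−2) = -2.1731
Δθ = wrap(-2.1731 − -0.7854) = -1.3877; ω₁ = Δθ/dt₁ = -1.3877
distance = √((-3.5−2)² + (-3−5)²) = 9.7082; v₂ = distance/dt₂ = 6.4722

ω₁ = -1.3877, v₂ = 6.4722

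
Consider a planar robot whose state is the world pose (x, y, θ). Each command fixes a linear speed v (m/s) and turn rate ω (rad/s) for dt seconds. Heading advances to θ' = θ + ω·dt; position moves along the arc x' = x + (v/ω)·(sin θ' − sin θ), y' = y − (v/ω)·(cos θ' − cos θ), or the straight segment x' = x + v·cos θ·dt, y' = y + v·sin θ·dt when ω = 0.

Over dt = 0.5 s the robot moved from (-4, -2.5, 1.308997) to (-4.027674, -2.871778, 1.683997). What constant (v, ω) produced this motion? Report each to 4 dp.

Δθ = 1.683997 − 1.308997 = 0.375000
ω = Δθ/dt = 0.375000/0.5 = 0.7500
R = −Δy/(cos θ' − cos θ) = -1.0000
v = R·ω = -1.0000·0.7500 = -0.7500

v = -0.7500, ω = 0.7500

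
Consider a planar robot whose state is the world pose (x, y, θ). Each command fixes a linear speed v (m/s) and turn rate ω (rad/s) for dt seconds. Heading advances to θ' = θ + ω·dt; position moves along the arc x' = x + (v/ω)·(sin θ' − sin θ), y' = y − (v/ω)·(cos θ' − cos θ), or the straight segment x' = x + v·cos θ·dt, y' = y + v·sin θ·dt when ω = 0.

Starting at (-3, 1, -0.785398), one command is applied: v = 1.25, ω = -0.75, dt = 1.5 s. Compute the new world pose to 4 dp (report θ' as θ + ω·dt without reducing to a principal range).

(-2.6070, -0.7337, -1.9104)

θ' = -0.7854 + -0.75·1.5 = -1.9104
R = v/ω = 1.25/-0.75 = -1.6667
x' = -3 + -1.6667·(sin -1.9104 − sin -0.7854) = -2.6070
y' = 1 − -1.6667·(cos -1.9104 − cos -0.7854) = -0.7337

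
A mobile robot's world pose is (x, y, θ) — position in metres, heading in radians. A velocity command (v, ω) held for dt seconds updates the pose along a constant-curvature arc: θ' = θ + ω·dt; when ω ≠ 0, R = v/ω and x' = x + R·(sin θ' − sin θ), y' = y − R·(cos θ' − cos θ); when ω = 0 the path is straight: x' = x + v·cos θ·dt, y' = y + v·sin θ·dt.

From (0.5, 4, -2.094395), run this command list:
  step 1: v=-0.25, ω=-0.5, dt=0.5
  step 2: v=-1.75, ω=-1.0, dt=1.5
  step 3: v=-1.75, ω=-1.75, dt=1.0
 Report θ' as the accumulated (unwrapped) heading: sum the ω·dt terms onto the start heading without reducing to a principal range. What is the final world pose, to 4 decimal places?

step 1: θ'=-2.3444 (R=0.5000) → pose (0.5753, 4.0994, -2.3444)
step 2: θ'=-3.8444 (R=1.7500) → pose (2.9584, 4.2119, -3.8444)
step 3: θ'=-5.5944 (R=1.0000) → pose (2.9476, 2.6769, -5.5944)

(2.9476, 2.6769, -5.5944)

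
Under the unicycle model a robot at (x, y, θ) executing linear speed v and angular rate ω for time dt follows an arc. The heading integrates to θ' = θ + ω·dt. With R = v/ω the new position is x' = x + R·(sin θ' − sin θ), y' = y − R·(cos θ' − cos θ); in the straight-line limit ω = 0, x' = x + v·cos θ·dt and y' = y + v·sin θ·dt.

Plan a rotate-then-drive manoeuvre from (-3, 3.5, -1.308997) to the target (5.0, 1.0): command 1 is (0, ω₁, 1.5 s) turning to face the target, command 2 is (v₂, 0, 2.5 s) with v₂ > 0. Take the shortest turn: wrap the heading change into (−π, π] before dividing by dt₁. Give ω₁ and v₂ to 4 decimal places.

ω₁ = 0.6707, v₂ = 3.3526

heading to target = atan2(1−3.5, 5−-3) = -0.3029
Δθ = wrap(-0.3029 − -1.3090) = 1.0061; ω₁ = Δθ/dt₁ = 0.6707
distance = √((5−-3)² + (1−3.5)²) = 8.3815; v₂ = distance/dt₂ = 3.3526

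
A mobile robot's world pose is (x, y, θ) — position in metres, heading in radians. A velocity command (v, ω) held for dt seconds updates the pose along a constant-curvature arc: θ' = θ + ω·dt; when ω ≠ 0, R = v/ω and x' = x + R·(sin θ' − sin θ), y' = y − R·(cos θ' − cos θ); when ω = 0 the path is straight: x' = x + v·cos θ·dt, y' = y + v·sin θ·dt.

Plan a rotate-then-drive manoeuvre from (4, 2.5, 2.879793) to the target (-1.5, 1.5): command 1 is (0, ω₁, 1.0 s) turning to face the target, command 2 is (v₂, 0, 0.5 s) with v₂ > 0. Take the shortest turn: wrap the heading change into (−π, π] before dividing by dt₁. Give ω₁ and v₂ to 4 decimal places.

ω₁ = 0.4417, v₂ = 11.1803

heading to target = atan2(1.5−2.5, -1.5−4) = -2.9617
Δθ = wrap(-2.9617 − 2.8798) = 0.4417; ω₁ = Δθ/dt₁ = 0.4417
distance = √((-1.5−4)² + (1.5−2.5)²) = 5.5902; v₂ = distance/dt₂ = 11.1803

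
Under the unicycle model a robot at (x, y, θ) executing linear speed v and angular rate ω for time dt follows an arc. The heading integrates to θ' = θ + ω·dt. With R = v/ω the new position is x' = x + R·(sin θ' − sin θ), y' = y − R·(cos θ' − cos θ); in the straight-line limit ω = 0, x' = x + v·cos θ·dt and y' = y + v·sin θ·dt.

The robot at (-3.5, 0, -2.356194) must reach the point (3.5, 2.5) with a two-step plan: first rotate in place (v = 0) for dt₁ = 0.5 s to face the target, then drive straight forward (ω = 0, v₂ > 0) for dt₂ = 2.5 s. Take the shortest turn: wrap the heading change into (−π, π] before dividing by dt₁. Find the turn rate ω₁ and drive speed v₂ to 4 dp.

ω₁ = 5.3984, v₂ = 2.9732

heading to target = atan2(2.5−0, 3.5−-3.5) = 0.3430
Δθ = wrap(0.3430 − -2.3562) = 2.6992; ω₁ = Δθ/dt₁ = 5.3984
distance = √((3.5−-3.5)² + (2.5−0)²) = 7.4330; v₂ = distance/dt₂ = 2.9732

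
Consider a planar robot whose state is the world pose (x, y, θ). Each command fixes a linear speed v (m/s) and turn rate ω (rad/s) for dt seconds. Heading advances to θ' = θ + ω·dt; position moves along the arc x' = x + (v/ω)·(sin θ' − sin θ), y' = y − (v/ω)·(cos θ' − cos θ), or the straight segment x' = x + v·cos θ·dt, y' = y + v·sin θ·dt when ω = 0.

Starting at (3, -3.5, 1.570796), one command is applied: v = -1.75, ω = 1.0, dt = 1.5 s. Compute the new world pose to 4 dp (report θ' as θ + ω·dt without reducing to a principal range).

θ' = 1.5708 + 1.0·1.5 = 3.0708
R = v/ω = -1.75/1.0 = -1.7500
x' = 3 + -1.7500·(sin 3.0708 − sin 1.5708) = 4.6262
y' = -3.5 − -1.7500·(cos 3.0708 − cos 1.5708) = -5.2456

(4.6262, -5.2456, 3.0708)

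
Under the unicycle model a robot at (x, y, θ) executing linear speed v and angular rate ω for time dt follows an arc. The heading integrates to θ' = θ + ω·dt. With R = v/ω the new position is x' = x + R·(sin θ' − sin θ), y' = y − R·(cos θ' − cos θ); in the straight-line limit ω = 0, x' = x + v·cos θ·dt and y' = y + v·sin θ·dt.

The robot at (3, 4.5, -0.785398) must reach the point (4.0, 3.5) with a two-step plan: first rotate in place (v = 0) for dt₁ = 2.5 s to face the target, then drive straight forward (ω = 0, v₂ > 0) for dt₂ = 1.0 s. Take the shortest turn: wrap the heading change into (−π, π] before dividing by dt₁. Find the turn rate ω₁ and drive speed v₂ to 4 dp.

ω₁ = 0.0000, v₂ = 1.4142

heading to target = atan2(3.5−4.5, 4−3) = -0.7854
Δθ = wrap(-0.7854 − -0.7854) = 0.0000; ω₁ = Δθ/dt₁ = 0.0000
distance = √((4−3)² + (3.5−4.5)²) = 1.4142; v₂ = distance/dt₂ = 1.4142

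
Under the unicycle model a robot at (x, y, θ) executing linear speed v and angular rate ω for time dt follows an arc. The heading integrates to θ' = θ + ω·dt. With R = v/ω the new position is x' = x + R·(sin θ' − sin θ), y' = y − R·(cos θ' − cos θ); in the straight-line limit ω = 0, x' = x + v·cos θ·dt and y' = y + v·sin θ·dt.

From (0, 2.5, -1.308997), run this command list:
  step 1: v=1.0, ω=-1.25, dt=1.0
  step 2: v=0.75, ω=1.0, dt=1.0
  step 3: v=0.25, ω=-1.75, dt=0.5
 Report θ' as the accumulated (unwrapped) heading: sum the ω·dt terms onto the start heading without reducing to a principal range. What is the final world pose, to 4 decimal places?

step 1: θ'=-2.5590 (R=-0.8000) → pose (-0.3326, 1.6249, -2.5590)
step 2: θ'=-1.5590 (R=0.7500) → pose (-0.6699, 0.9898, -1.5590)
step 3: θ'=-2.4340 (R=-0.1429) → pose (-0.7199, 0.8795, -2.4340)

(-0.7199, 0.8795, -2.4340)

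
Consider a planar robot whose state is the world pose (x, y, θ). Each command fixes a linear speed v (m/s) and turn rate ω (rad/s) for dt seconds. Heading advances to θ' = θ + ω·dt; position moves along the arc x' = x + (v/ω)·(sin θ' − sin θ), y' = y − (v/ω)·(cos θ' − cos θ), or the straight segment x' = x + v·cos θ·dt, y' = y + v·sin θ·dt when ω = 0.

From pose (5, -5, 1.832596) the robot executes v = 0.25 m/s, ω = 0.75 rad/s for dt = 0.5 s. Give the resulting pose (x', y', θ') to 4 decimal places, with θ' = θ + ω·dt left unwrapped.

θ' = 1.8326 + 0.75·0.5 = 2.2076
R = v/ω = 0.25/0.75 = 0.3333
x' = 5 + 0.3333·(sin 2.2076 − sin 1.8326) = 4.9460
y' = -5 − 0.3333·(cos 2.2076 − cos 1.8326) = -4.8881

(4.9460, -4.8881, 2.2076)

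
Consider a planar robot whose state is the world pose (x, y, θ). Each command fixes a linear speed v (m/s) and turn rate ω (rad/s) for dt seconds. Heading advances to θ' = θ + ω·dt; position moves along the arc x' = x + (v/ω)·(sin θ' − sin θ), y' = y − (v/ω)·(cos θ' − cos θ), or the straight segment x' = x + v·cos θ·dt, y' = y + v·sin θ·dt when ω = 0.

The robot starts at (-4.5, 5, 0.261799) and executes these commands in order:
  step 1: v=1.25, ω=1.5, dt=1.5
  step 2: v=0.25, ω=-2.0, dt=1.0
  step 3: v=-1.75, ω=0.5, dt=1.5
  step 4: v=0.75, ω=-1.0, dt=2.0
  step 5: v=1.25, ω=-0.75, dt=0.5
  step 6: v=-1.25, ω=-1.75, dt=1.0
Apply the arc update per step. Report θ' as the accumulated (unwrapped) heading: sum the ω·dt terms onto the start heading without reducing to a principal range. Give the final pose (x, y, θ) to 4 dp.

(-3.7953, 5.5338, -2.8632)

step 1: θ'=2.5118 (R=0.8333) → pose (-4.2249, 6.4784, 2.5118)
step 2: θ'=0.5118 (R=-0.1250) → pose (-4.2125, 6.6884, 0.5118)
step 3: θ'=1.2618 (R=-3.5000) → pose (-5.8326, 4.7012, 1.2618)
step 4: θ'=-0.7382 (R=-0.7500) → pose (-4.6134, 5.0279, -0.7382)
step 5: θ'=-1.1132 (R=-1.6667) → pose (-4.2398, 4.5314, -1.1132)
step 6: θ'=-2.8632 (R=0.7143) → pose (-3.7953, 5.5338, -2.8632)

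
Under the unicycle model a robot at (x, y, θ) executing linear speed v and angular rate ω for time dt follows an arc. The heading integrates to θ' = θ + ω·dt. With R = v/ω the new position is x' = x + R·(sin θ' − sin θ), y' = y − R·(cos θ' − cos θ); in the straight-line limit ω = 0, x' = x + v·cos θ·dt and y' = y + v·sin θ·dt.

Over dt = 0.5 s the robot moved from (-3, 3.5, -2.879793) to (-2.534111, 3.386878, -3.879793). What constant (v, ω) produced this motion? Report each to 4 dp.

Δθ = -3.879793 − -2.879793 = -1.000000
ω = Δθ/dt = -1.000000/0.5 = -2.0000
R = Δx/(sin θ' − sin θ) = 0.5000
v = R·ω = 0.5000·-2.0000 = -1.0000

v = -1.0000, ω = -2.0000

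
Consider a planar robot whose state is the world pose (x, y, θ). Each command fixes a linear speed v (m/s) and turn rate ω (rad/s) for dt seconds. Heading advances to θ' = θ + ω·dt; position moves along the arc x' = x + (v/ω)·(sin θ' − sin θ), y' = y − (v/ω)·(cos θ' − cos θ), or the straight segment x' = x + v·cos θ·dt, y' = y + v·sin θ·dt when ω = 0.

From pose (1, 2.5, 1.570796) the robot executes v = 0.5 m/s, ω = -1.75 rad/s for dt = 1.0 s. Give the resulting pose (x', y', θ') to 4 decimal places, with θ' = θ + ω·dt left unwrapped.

θ' = 1.5708 + -1.75·1.0 = -0.1792
R = v/ω = 0.5/-1.75 = -0.2857
x' = 1 + -0.2857·(sin -0.1792 − sin 1.5708) = 1.3366
y' = 2.5 − -0.2857·(cos -0.1792 − cos 1.5708) = 2.7811

(1.3366, 2.7811, -0.1792)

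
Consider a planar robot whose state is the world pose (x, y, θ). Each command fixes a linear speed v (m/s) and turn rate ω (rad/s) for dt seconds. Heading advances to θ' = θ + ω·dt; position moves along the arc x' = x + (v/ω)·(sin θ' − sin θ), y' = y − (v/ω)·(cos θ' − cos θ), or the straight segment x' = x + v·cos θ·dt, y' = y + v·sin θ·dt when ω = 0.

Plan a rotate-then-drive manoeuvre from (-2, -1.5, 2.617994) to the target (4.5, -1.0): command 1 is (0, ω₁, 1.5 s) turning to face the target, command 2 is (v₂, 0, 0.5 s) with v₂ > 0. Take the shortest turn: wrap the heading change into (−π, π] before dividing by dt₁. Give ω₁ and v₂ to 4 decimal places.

ω₁ = -1.6941, v₂ = 13.0384

heading to target = atan2(-1−-1.5, 4.5−-2) = 0.0768
Δθ = wrap(0.0768 − 2.6180) = -2.5412; ω₁ = Δθ/dt₁ = -1.6941
distance = √((4.5−-2)² + (-1−-1.5)²) = 6.5192; v₂ = distance/dt₂ = 13.0384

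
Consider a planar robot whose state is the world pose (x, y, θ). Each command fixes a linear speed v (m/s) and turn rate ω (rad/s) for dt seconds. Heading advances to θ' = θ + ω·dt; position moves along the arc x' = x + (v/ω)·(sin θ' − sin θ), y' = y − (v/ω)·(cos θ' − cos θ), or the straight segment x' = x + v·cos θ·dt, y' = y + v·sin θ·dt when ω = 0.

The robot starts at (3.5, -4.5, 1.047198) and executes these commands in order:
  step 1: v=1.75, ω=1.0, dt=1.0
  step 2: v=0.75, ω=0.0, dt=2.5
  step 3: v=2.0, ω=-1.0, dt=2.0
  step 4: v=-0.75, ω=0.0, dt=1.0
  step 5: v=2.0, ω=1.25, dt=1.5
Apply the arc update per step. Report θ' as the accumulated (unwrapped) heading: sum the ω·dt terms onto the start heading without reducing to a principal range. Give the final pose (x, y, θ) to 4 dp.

(5.0403, 3.8723, 1.9222)

step 1: θ'=2.0472 (R=1.7500) → pose (3.5396, -2.8225, 2.0472)
step 2: θ'=2.0472 (straight) → pose (2.6797, -1.1563, 2.0472)
step 3: θ'=0.0472 (R=-2.0000) → pose (4.3627, 1.7587, 0.0472)
step 4: θ'=0.0472 (straight) → pose (3.6135, 1.7233, 0.0472)
step 5: θ'=1.9222 (R=1.6000) → pose (5.0403, 3.8723, 1.9222)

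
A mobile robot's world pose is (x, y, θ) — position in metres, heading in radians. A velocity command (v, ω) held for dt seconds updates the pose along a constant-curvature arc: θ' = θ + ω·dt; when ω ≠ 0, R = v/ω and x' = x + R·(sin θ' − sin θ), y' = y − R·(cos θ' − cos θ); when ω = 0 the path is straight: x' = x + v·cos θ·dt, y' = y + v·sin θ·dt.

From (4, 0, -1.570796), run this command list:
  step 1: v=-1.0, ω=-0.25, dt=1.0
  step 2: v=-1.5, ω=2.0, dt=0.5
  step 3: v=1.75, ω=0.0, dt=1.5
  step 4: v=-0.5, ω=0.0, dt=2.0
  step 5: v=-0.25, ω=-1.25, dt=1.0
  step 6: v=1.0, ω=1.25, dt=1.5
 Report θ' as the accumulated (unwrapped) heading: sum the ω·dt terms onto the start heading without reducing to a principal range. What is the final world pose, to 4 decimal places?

step 1: θ'=-1.8208 (R=4.0000) → pose (4.1243, 0.9896, -1.8208)
step 2: θ'=-0.8208 (R=-0.7500) → pose (3.9464, 1.6864, -0.8208)
step 3: θ'=-0.8208 (straight) → pose (5.7357, -0.2343, -0.8208)
step 4: θ'=-0.8208 (straight) → pose (5.0541, 0.4974, -0.8208)
step 5: θ'=-2.0708 (R=0.2000) → pose (5.0249, 0.7296, -2.0708)
step 6: θ'=-0.1958 (R=0.8000) → pose (5.5713, -0.4386, -0.1958)

(5.5713, -0.4386, -0.1958)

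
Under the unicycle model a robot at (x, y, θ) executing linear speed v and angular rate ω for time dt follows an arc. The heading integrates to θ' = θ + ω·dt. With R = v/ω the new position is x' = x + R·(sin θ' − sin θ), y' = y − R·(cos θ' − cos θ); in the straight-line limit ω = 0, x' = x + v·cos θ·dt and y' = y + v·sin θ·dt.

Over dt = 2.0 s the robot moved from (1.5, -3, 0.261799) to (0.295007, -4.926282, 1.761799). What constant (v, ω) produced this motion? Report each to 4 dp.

v = -1.2500, ω = 0.7500

Δθ = 1.761799 − 0.261799 = 1.500000
ω = Δθ/dt = 1.500000/2.0 = 0.7500
R = −Δy/(cos θ' − cos θ) = -1.6667
v = R·ω = -1.6667·0.7500 = -1.2500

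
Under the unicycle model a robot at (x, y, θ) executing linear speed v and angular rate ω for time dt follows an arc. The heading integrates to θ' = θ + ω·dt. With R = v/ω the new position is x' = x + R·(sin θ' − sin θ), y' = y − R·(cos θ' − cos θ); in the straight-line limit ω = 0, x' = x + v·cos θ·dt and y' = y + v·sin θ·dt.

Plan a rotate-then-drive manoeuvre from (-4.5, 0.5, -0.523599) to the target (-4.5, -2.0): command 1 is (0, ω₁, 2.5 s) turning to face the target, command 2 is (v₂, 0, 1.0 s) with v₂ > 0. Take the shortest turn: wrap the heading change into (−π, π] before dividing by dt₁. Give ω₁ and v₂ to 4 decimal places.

ω₁ = -0.4189, v₂ = 2.5000

heading to target = atan2(-2−0.5, -4.5−-4.5) = -1.5708
Δθ = wrap(-1.5708 − -0.5236) = -1.0472; ω₁ = Δθ/dt₁ = -0.4189
distance = √((-4.5−-4.5)² + (-2−0.5)²) = 2.5000; v₂ = distance/dt₂ = 2.5000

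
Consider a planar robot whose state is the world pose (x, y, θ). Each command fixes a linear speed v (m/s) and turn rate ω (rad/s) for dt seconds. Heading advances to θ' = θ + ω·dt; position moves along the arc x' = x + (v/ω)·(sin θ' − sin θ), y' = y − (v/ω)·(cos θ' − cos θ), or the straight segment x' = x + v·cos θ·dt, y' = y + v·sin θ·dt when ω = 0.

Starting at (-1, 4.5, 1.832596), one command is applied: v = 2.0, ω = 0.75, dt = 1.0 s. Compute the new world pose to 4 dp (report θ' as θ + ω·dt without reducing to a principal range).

θ' = 1.8326 + 0.75·1.0 = 2.5826
R = v/ω = 2.0/0.75 = 2.6667
x' = -1 + 2.6667·(sin 2.5826 − sin 1.8326) = -2.1616
y' = 4.5 − 2.6667·(cos 2.5826 − cos 1.8326) = 6.0706

(-2.1616, 6.0706, 2.5826)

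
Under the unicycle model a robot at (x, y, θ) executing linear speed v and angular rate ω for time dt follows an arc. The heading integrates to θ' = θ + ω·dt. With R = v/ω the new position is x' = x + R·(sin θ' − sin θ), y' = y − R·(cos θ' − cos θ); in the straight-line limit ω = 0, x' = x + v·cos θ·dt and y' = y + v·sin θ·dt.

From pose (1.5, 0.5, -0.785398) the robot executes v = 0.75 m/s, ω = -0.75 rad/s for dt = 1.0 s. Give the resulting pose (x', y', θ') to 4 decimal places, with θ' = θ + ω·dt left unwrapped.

(1.7923, -0.1717, -1.5354)

θ' = -0.7854 + -0.75·1.0 = -1.5354
R = v/ω = 0.75/-0.75 = -1.0000
x' = 1.5 + -1.0000·(sin -1.5354 − sin -0.7854) = 1.7923
y' = 0.5 − -1.0000·(cos -1.5354 − cos -0.7854) = -0.1717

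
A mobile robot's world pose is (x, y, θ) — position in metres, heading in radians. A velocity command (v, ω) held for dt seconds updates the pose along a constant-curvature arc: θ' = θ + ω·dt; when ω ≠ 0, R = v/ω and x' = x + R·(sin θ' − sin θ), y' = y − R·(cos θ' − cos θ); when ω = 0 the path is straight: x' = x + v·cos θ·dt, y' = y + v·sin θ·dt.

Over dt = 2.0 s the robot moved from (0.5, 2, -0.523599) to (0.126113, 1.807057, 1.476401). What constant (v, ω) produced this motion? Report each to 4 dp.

v = -0.2500, ω = 1.0000

Δθ = 1.476401 − -0.523599 = 2.000000
ω = Δθ/dt = 2.000000/2.0 = 1.0000
R = Δx/(sin θ' − sin θ) = -0.2500
v = R·ω = -0.2500·1.0000 = -0.2500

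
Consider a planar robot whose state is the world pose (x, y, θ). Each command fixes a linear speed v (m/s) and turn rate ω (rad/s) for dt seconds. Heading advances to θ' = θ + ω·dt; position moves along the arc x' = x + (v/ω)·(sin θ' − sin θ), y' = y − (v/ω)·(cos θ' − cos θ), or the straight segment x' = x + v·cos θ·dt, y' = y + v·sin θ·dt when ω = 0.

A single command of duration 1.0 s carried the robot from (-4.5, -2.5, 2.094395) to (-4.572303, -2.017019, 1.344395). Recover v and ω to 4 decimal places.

Δθ = 1.344395 − 2.094395 = -0.750000
ω = Δθ/dt = -0.750000/1.0 = -0.7500
R = −Δy/(cos θ' − cos θ) = -0.6667
v = R·ω = -0.6667·-0.7500 = 0.5000

v = 0.5000, ω = -0.7500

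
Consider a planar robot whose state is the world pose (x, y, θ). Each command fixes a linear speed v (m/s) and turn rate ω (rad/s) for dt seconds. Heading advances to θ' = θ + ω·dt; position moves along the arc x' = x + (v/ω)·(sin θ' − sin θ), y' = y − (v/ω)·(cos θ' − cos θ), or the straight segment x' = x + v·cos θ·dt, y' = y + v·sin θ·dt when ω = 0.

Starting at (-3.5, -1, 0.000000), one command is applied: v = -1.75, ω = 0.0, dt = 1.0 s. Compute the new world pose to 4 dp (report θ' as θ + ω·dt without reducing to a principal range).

θ' = 0.0000 + 0.0·1.0 = 0.0000
ω = 0 → straight: x' = -3.5 + -1.75·cos(0.0000)·1.0 = -5.2500
y' = -1 + -1.75·sin(0.0000)·1.0 = -1.0000

(-5.2500, -1.0000, 0.0000)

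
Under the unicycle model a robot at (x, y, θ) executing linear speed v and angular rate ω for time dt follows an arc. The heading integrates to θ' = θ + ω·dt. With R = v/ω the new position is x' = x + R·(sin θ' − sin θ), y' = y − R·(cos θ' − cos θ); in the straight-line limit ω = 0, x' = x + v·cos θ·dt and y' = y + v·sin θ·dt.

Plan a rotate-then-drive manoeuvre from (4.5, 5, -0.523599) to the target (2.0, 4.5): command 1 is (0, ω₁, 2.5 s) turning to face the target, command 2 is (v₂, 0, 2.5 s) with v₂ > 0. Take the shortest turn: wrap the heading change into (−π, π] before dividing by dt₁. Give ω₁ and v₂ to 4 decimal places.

ω₁ = -0.9682, v₂ = 1.0198

heading to target = atan2(4.5−5, 2−4.5) = -2.9442
Δθ = wrap(-2.9442 − -0.5236) = -2.4206; ω₁ = Δθ/dt₁ = -0.9682
distance = √((2−4.5)² + (4.5−5)²) = 2.5495; v₂ = distance/dt₂ = 1.0198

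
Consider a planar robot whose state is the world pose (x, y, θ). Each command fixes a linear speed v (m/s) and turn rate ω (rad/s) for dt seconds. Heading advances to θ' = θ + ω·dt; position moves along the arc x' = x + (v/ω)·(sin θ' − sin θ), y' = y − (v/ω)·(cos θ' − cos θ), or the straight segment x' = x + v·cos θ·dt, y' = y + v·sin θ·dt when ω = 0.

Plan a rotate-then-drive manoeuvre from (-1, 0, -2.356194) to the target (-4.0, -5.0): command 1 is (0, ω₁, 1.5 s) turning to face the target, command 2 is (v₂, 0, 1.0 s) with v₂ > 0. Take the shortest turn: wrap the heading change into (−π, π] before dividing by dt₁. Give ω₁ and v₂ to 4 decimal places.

ω₁ = 0.1633, v₂ = 5.8310

heading to target = atan2(-5−0, -4−-1) = -2.1112
Δθ = wrap(-2.1112 − -2.3562) = 0.2450; ω₁ = Δθ/dt₁ = 0.1633
distance = √((-4−-1)² + (-5−0)²) = 5.8310; v₂ = distance/dt₂ = 5.8310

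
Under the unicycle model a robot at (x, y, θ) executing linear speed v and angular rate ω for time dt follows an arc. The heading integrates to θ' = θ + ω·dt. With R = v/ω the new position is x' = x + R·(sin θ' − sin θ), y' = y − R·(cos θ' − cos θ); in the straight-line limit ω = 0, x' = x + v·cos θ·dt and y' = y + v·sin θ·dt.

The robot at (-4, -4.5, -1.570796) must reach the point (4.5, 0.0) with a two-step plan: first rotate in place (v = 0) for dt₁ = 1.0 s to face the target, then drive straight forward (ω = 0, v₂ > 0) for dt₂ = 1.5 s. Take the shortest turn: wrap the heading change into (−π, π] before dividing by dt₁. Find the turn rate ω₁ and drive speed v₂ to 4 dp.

ω₁ = 2.0577, v₂ = 6.4118

heading to target = atan2(0−-4.5, 4.5−-4) = 0.4869
Δθ = wrap(0.4869 − -1.5708) = 2.0577; ω₁ = Δθ/dt₁ = 2.0577
distance = √((4.5−-4)² + (0−-4.5)²) = 9.6177; v₂ = distance/dt₂ = 6.4118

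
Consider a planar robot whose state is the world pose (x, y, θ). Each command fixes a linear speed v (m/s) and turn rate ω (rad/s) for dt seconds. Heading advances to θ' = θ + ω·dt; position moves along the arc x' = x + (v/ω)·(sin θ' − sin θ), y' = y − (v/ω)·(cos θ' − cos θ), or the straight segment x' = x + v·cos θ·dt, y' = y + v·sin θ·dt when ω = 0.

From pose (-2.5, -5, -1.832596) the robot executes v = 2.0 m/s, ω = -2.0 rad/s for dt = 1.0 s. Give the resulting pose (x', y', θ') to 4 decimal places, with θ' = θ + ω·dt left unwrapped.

(-4.1032, -5.5118, -3.8326)

θ' = -1.8326 + -2.0·1.0 = -3.8326
R = v/ω = 2.0/-2.0 = -1.0000
x' = -2.5 + -1.0000·(sin -3.8326 − sin -1.8326) = -4.1032
y' = -5 − -1.0000·(cos -3.8326 − cos -1.8326) = -5.5118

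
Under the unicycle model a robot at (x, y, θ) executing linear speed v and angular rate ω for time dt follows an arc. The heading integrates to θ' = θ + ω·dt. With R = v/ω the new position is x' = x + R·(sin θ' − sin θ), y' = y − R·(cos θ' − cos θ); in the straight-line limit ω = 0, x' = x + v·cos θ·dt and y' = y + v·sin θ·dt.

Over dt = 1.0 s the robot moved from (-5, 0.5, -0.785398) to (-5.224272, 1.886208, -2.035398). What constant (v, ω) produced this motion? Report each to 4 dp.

v = -1.5000, ω = -1.2500

Δθ = -2.035398 − -0.785398 = -1.250000
ω = Δθ/dt = -1.250000/1.0 = -1.2500
R = −Δy/(cos θ' − cos θ) = 1.2000
v = R·ω = 1.2000·-1.2500 = -1.5000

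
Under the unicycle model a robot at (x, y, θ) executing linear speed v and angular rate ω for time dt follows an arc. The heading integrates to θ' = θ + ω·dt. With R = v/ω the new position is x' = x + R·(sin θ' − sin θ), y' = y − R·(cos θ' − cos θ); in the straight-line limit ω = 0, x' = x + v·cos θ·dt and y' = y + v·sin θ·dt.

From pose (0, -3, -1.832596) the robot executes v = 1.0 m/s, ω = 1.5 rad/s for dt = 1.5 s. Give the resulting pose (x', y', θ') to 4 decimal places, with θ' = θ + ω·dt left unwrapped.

θ' = -1.8326 + 1.5·1.5 = 0.4174
R = v/ω = 1.0/1.5 = 0.6667
x' = 0 + 0.6667·(sin 0.4174 − sin -1.8326) = 0.9142
y' = -3 − 0.6667·(cos 0.4174 − cos -1.8326) = -3.7820

(0.9142, -3.7820, 0.4174)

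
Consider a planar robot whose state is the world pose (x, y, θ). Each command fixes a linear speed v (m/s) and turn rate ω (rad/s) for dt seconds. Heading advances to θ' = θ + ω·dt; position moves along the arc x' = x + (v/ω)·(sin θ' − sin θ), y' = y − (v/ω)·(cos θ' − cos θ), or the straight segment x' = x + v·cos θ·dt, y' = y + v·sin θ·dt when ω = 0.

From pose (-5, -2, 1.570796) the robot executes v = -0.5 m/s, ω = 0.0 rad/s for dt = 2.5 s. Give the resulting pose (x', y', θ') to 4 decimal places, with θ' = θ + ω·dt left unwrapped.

θ' = 1.5708 + 0.0·2.5 = 1.5708
ω = 0 → straight: x' = -5 + -0.5·cos(1.5708)·2.5 = -5.0000
y' = -2 + -0.5·sin(1.5708)·2.5 = -3.2500

(-5.0000, -3.2500, 1.5708)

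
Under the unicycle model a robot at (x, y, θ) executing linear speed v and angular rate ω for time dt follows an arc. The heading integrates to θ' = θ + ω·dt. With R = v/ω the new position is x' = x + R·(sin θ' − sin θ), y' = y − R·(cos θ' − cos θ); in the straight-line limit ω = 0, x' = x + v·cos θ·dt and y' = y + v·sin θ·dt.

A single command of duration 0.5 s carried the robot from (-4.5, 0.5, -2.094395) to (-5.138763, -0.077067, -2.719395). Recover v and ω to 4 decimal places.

Δθ = -2.719395 − -2.094395 = -0.625000
ω = Δθ/dt = -0.625000/0.5 = -1.2500
R = Δx/(sin θ' − sin θ) = -1.4000
v = R·ω = -1.4000·-1.2500 = 1.7500

v = 1.7500, ω = -1.2500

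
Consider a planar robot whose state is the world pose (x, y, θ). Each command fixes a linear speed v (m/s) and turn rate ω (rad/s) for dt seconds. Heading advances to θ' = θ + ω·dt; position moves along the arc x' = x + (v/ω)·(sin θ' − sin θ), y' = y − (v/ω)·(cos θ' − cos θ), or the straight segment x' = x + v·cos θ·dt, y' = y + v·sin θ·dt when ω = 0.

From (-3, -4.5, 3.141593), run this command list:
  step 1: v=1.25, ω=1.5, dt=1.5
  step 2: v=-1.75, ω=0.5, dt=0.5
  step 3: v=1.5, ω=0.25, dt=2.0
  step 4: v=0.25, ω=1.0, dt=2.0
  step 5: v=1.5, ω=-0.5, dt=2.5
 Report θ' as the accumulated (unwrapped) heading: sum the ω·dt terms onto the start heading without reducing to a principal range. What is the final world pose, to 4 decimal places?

step 1: θ'=5.3916 (R=0.8333) → pose (-3.6484, -5.8568, 5.3916)
step 2: θ'=5.6416 (R=-3.5000) → pose (-4.2770, -5.2514, 5.6416)
step 3: θ'=6.1416 (R=6.0000) → pose (-1.5329, -6.3845, 6.1416)
step 4: θ'=8.1416 (R=0.2500) → pose (-1.2579, -6.0661, 8.1416)
step 5: θ'=6.8916 (R=-3.0000) → pose (-0.0958, -2.7534, 6.8916)

(-0.0958, -2.7534, 6.8916)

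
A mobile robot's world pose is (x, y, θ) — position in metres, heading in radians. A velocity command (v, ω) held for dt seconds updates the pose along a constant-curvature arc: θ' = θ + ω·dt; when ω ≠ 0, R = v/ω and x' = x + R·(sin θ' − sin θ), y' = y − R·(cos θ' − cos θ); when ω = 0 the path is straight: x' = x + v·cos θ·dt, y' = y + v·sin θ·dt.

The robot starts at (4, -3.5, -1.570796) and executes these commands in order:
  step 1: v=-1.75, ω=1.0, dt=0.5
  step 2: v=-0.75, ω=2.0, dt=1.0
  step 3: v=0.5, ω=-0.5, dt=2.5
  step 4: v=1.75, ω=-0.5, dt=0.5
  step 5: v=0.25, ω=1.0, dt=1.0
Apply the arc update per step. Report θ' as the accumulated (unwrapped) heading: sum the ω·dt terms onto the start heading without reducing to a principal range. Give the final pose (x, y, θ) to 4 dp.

step 1: θ'=-1.0708 (R=-1.7500) → pose (3.7858, -2.6610, -1.0708)
step 2: θ'=0.9292 (R=-0.3750) → pose (3.1562, -2.6164, 0.9292)
step 3: θ'=-0.3208 (R=-1.0000) → pose (4.2727, -2.2659, -0.3208)
step 4: θ'=-0.5708 (R=-3.5000) → pose (5.0601, -2.6421, -0.5708)
step 5: θ'=0.4292 (R=0.2500) → pose (5.2993, -2.6591, 0.4292)

(5.2993, -2.6591, 0.4292)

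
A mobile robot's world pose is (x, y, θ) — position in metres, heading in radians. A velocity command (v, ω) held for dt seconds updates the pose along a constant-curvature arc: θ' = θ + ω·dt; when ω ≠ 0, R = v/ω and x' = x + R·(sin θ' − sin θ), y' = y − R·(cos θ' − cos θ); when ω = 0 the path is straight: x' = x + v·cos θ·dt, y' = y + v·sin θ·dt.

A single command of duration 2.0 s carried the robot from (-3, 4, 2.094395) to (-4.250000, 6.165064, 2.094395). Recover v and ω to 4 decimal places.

v = 1.2500, ω = 0.0000

Δθ = 2.094395 − 2.094395 = 0.000000
ω = Δθ/dt = 0.000000/2.0 = 0.0000
ω = 0 → v = (Δx·cos θ + Δy·sin θ)/dt = 1.2500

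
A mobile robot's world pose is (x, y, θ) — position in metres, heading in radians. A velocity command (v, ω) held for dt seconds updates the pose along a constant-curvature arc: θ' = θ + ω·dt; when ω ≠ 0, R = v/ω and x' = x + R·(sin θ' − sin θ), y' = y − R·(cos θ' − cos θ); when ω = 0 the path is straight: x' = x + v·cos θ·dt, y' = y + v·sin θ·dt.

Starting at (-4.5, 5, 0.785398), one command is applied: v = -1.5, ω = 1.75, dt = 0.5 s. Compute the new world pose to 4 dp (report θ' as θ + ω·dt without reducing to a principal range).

(-4.7476, 4.3172, 1.6604)

θ' = 0.7854 + 1.75·0.5 = 1.6604
R = v/ω = -1.5/1.75 = -0.8571
x' = -4.5 + -0.8571·(sin 1.6604 − sin 0.7854) = -4.7476
y' = 5 − -0.8571·(cos 1.6604 − cos 0.7854) = 4.3172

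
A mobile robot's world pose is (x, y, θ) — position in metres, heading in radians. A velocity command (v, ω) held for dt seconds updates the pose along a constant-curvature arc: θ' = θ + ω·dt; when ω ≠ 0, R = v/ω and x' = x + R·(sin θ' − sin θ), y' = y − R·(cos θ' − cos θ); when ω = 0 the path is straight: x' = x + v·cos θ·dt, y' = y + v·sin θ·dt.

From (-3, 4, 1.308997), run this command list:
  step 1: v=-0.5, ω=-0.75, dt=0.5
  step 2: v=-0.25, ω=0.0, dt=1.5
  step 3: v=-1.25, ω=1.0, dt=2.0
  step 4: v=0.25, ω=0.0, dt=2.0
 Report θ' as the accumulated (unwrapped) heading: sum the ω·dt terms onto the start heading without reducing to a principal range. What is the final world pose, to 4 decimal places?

step 1: θ'=0.9340 (R=0.6667) → pose (-3.1079, 3.7761, 0.9340)
step 2: θ'=0.9340 (straight) → pose (-3.3309, 3.4746, 0.9340)
step 3: θ'=2.9340 (R=-1.2500) → pose (-2.5836, 1.5082, 2.9340)
step 4: θ'=2.9340 (straight) → pose (-3.0728, 1.6112, 2.9340)

(-3.0728, 1.6112, 2.9340)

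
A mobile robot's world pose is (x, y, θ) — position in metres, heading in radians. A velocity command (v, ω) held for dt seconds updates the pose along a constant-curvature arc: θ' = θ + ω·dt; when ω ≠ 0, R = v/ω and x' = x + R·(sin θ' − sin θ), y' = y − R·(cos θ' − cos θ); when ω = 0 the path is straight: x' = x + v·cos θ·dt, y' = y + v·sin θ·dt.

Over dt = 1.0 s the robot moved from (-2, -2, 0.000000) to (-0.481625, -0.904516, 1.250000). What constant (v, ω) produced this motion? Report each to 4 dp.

Δθ = 1.250000 − 0.000000 = 1.250000
ω = Δθ/dt = 1.250000/1.0 = 1.2500
R = Δx/(sin θ' − sin θ) = 1.6000
v = R·ω = 1.6000·1.2500 = 2.0000

v = 2.0000, ω = 1.2500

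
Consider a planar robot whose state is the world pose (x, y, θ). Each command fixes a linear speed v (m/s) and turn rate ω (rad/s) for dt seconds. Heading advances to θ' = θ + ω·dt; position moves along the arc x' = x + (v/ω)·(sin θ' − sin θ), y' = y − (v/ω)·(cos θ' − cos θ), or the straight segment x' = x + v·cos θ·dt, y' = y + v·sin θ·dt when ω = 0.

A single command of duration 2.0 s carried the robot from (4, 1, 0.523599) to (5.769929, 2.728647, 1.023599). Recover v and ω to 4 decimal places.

v = 1.2500, ω = 0.2500

Δθ = 1.023599 − 0.523599 = 0.500000
ω = Δθ/dt = 0.500000/2.0 = 0.2500
R = Δx/(sin θ' − sin θ) = 5.0000
v = R·ω = 5.0000·0.2500 = 1.2500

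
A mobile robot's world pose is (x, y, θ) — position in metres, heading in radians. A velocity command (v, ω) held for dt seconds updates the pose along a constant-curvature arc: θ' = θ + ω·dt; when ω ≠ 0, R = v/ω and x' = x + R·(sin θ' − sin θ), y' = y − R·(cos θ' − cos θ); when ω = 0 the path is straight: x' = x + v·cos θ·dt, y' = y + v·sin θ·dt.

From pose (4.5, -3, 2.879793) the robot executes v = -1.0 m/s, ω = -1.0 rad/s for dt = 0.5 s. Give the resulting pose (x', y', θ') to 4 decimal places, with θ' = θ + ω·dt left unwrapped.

θ' = 2.8798 + -1.0·0.5 = 2.3798
R = v/ω = -1.0/-1.0 = 1.0000
x' = 4.5 + 1.0000·(sin 2.3798 − sin 2.8798) = 4.9314
y' = -3 − 1.0000·(cos 2.3798 − cos 2.8798) = -3.2423

(4.9314, -3.2423, 2.3798)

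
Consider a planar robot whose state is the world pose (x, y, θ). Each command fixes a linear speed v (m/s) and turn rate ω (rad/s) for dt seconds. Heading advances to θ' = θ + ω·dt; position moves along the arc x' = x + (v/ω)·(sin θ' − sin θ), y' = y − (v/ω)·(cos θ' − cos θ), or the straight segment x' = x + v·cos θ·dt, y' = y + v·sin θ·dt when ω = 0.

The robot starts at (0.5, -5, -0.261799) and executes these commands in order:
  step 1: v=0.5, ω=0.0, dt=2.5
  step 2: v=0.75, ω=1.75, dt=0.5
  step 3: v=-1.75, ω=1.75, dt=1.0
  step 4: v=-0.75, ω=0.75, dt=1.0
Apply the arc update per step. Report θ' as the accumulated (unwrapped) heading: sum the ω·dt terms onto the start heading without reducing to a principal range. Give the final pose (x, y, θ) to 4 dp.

step 1: θ'=-0.2618 (straight) → pose (1.7074, -5.3235, -0.2618)
step 2: θ'=0.6132 (R=0.4286) → pose (2.0650, -5.2600, 0.6132)
step 3: θ'=2.3632 (R=-1.0000) → pose (1.9383, -6.7899, 2.3632)
step 4: θ'=3.1132 (R=-1.0000) → pose (2.6121, -7.0775, 3.1132)

(2.6121, -7.0775, 3.1132)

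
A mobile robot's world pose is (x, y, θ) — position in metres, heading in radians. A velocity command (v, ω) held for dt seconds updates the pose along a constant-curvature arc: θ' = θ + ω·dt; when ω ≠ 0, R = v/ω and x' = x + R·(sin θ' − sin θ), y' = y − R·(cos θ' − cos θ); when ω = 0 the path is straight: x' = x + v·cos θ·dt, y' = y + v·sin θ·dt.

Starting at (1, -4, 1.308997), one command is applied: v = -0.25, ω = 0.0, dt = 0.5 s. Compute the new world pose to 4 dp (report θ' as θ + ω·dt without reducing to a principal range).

(0.9676, -4.1207, 1.3090)

θ' = 1.3090 + 0.0·0.5 = 1.3090
ω = 0 → straight: x' = 1 + -0.25·cos(1.3090)·0.5 = 0.9676
y' = -4 + -0.25·sin(1.3090)·0.5 = -4.1207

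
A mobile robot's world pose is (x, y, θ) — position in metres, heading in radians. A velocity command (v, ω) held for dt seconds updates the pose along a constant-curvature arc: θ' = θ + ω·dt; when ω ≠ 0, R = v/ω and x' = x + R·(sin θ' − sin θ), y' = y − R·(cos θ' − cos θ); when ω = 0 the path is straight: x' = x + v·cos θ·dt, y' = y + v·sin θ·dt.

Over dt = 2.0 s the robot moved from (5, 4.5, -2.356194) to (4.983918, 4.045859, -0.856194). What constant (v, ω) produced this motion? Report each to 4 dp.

Δθ = -0.856194 − -2.356194 = 1.500000
ω = Δθ/dt = 1.500000/2.0 = 0.7500
R = −Δy/(cos θ' − cos θ) = 0.3333
v = R·ω = 0.3333·0.7500 = 0.2500

v = 0.2500, ω = 0.7500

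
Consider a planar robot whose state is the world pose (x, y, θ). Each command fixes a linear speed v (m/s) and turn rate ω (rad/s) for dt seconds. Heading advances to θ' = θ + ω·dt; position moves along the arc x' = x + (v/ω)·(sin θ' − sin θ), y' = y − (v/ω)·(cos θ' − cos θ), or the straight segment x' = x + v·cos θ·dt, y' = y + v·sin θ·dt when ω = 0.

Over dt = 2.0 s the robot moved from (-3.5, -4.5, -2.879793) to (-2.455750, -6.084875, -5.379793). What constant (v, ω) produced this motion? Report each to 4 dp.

v = -1.2500, ω = -1.2500

Δθ = -5.379793 − -2.879793 = -2.500000
ω = Δθ/dt = -2.500000/2.0 = -1.2500
R = −Δy/(cos θ' − cos θ) = 1.0000
v = R·ω = 1.0000·-1.2500 = -1.2500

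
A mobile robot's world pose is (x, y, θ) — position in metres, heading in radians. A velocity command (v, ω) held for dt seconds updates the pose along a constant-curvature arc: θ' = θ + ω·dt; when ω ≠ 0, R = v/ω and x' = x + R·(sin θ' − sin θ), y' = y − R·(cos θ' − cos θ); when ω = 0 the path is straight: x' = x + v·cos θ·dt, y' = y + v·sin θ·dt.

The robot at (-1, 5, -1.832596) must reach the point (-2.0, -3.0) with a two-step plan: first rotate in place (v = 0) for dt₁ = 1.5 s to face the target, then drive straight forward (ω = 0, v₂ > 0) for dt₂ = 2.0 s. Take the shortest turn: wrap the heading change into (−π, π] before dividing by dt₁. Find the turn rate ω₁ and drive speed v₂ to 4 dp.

heading to target = atan2(-3−5, -2−-1) = -1.6952
Δθ = wrap(-1.6952 − -1.8326) = 0.1374; ω₁ = Δθ/dt₁ = 0.0916
distance = √((-2−-1)² + (-3−5)²) = 8.0623; v₂ = distance/dt₂ = 4.0311

ω₁ = 0.0916, v₂ = 4.0311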